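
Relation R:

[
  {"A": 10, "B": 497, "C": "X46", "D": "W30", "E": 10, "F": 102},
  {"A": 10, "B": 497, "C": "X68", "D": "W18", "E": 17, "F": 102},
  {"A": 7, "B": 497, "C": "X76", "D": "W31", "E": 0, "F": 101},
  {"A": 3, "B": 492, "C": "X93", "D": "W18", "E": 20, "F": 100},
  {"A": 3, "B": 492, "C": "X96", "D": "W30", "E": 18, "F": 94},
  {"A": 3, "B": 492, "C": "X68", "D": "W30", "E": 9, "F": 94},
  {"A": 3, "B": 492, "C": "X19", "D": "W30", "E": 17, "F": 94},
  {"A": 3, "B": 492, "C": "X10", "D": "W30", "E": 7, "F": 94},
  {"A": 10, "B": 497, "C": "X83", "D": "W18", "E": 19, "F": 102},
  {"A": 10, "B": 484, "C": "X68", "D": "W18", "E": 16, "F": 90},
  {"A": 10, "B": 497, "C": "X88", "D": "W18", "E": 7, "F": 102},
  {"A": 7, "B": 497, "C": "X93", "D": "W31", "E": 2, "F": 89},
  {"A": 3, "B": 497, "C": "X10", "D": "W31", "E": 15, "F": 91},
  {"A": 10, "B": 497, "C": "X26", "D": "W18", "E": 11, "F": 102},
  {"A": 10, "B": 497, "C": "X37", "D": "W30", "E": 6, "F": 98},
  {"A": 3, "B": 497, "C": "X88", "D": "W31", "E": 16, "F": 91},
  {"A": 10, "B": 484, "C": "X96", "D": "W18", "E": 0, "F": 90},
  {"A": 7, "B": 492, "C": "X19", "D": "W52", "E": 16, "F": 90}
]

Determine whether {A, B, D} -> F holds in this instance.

No

(A=10, B=497, D=W30): 2 rows → F takes values {102, 98} — violation
(A=10, B=497, D=W18): 4 rows → F = 102, 102, 102, 102 ✓
(A=7, B=497, D=W31): 2 rows → F takes values {101, 89} — violation
(A=3, B=492, D=W18): 1 row → F = 100 ✓
(A=3, B=492, D=W30): 4 rows → F = 94, 94, 94, 94 ✓
(A=10, B=484, D=W18): 2 rows → F = 90, 90 ✓
(A=3, B=497, D=W31): 2 rows → F = 91, 91 ✓
(A=7, B=492, D=W52): 1 row → F = 90 ✓
Two rows agree on {A, B, D} but differ on F, so {A, B, D} -> F does not hold.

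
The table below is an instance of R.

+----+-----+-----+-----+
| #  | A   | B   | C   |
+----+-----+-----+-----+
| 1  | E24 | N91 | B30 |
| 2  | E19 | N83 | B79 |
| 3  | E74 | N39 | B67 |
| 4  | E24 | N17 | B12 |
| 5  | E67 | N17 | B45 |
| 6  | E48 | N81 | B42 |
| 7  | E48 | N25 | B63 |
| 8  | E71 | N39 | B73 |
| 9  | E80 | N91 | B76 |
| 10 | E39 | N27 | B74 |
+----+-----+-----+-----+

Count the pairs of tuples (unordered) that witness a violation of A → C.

A=E24: violating pairs (1,4) — 1 pair.
A=E48: violating pairs (6,7) — 1 pair.

2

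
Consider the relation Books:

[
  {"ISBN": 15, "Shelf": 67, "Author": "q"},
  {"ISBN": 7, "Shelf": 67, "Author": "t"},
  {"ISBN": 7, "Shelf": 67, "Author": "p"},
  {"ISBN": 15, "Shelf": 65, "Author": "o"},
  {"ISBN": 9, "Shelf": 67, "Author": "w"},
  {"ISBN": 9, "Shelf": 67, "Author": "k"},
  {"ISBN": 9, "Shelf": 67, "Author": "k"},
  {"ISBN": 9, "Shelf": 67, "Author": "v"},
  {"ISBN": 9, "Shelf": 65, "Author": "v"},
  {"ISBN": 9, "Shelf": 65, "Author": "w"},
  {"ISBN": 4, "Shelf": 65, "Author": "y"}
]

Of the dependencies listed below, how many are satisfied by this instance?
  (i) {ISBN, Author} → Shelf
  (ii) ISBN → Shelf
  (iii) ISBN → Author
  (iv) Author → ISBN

1

(i) {ISBN, Author} → Shelf: (ISBN=9, Author=w): 2 rows → Shelf takes values {67, 65} — violation; (ISBN=9, Author=v): 2 rows → Shelf takes values {67, 65} — violation — fails.
(ii) ISBN → Shelf: ISBN=15: 2 rows → Shelf takes values {67, 65} — violation; ISBN=9: 6 rows → Shelf takes values {67, 65} — violation — fails.
(iii) ISBN → Author: ISBN=15: 2 rows → Author takes values {q, o} — violation; ISBN=7: 2 rows → Author takes values {t, p} — violation; ISBN=9: 6 rows → Author takes values {w, k, v} — violation — fails.
(iv) Author → ISBN: every LHS value maps to a single RHS value — holds.
1 of the 4 dependencies holds.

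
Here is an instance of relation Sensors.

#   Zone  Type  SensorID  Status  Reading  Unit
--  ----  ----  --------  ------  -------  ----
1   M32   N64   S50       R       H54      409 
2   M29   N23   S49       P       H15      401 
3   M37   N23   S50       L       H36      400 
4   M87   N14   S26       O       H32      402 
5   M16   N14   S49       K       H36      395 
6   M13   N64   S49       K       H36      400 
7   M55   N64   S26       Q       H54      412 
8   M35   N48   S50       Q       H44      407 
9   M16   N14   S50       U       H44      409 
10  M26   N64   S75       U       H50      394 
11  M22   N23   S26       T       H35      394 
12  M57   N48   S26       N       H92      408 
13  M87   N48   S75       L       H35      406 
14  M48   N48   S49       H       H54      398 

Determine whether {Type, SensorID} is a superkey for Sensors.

All 14 rows have distinct {Type, SensorID} values, so {Type, SensorID} → (all attributes) holds and {Type, SensorID} is a superkey.

Yes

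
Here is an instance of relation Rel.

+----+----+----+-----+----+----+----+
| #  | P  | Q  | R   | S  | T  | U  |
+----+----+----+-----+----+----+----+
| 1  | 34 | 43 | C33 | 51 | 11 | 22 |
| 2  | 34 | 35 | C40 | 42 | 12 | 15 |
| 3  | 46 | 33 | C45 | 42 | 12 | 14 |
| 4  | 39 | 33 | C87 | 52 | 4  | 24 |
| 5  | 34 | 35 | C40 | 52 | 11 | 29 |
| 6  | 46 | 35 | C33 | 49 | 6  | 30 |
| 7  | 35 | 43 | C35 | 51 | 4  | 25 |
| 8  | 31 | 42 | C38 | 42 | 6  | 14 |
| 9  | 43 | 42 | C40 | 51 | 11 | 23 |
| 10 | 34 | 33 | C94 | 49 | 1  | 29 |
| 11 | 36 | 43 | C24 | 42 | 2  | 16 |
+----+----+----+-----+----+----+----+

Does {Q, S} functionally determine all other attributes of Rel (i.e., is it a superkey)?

No

Rows 1 and 7 have the same {Q, S} value (Q=43, S=51) but are distinct tuples, so {Q, S} does not determine every attribute — not a superkey.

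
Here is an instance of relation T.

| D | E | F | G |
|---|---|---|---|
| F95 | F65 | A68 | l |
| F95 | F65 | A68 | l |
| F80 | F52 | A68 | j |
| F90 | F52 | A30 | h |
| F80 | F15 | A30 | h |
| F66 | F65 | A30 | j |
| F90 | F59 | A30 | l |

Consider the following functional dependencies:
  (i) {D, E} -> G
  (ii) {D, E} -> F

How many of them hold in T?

(i) {D, E} -> G: every LHS value maps to a single RHS value — holds.
(ii) {D, E} -> F: every LHS value maps to a single RHS value — holds.
2 of the 2 dependencies hold.

2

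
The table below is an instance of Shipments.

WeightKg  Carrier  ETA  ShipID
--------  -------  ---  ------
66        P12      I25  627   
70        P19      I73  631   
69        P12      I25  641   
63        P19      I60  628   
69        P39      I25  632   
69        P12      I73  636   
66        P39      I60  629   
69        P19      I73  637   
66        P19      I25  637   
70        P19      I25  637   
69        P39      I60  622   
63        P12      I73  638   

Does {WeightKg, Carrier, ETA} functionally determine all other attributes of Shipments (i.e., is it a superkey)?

All 12 rows have distinct {WeightKg, Carrier, ETA} values, so {WeightKg, Carrier, ETA} → (all attributes) holds and {WeightKg, Carrier, ETA} is a superkey.

Yes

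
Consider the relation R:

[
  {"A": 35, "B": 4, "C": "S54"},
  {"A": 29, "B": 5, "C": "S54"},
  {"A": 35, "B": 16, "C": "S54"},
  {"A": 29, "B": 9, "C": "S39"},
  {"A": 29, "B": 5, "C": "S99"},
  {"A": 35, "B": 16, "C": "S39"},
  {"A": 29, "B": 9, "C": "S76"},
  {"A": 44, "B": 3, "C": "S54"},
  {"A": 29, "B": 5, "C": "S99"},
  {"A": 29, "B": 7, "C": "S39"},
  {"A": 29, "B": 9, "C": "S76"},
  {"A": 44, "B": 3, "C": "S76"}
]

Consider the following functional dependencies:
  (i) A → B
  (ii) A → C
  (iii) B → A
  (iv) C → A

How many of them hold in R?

(i) A → B: A=35: 3 rows → B takes values {4, 16} — violation; A=29: 7 rows → B takes values {5, 9, 7} — violation — fails.
(ii) A → C: A=35: 3 rows → C takes values {S54, S39} — violation; A=29: 7 rows → C takes values {S54, S39, S99, S76} — violation; A=44: 2 rows → C takes values {S54, S76} — violation — fails.
(iii) B → A: every LHS value maps to a single RHS value — holds.
(iv) C → A: C=S54: 4 rows → A takes values {35, 29, 44} — violation; C=S39: 3 rows → A takes values {29, 35} — violation; C=S76: 3 rows → A takes values {29, 44} — violation — fails.
1 of the 4 dependencies holds.

1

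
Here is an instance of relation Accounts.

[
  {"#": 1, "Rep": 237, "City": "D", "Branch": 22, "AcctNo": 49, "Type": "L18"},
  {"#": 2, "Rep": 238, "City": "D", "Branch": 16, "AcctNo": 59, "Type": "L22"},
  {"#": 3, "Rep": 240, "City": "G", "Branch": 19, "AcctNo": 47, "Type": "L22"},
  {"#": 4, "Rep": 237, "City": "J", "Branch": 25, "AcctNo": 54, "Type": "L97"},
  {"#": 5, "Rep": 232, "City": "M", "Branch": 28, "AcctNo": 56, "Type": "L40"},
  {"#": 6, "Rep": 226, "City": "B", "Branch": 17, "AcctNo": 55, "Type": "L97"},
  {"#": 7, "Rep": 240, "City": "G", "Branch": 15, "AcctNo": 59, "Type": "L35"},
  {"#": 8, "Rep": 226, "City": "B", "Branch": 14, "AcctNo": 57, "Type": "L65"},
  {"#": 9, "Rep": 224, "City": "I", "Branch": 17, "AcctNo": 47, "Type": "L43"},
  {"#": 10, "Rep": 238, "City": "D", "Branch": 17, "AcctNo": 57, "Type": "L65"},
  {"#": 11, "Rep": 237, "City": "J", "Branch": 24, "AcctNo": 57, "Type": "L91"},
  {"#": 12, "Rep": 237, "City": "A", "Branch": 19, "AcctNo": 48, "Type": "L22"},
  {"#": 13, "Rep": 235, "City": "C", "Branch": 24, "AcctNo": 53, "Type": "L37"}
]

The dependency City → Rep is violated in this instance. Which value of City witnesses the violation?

D

City=D: rows 1, 2, 10 → Rep takes values {237, 238} — violation
City=G: rows 3, 7 → Rep = 240, 240 ✓
City=J: rows 4, 11 → Rep = 237, 237 ✓
City=M: row 5 → Rep = 232 ✓
City=B: rows 6, 8 → Rep = 226, 226 ✓
City=I: row 9 → Rep = 224 ✓
City=A: row 12 → Rep = 237 ✓
City=C: row 13 → Rep = 235 ✓
The only City value with inconsistent Rep is City=D.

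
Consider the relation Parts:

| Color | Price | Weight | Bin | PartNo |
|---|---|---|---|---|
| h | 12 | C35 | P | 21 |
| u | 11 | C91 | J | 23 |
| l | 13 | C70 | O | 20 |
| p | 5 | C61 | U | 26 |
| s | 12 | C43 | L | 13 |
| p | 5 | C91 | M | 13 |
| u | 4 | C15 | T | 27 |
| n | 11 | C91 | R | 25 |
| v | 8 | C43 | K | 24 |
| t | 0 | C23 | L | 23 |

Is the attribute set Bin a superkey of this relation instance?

No

Two distinct rows share Bin=L, so Bin does not determine every attribute — not a superkey.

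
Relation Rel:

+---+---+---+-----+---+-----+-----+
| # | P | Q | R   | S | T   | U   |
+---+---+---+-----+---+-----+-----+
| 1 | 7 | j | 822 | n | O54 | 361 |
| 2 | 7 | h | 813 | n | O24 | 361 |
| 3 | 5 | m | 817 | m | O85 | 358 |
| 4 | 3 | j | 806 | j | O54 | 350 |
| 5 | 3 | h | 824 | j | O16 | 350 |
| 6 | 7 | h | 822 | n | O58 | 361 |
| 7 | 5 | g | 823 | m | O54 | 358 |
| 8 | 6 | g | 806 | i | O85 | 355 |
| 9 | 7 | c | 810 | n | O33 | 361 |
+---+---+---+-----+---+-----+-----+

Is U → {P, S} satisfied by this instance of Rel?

U=361: rows 1, 2, 6, 9 → {P,S} = (7, n), (7, n), (7, n), (7, n) ✓
U=358: rows 3, 7 → {P,S} = (5, m), (5, m) ✓
U=350: rows 4, 5 → {P,S} = (3, j), (3, j) ✓
U=355: row 8 → {P,S} = (6, i) ✓
Every U value is associated with a single {P, S} value, so U → {P, S} holds.

Yes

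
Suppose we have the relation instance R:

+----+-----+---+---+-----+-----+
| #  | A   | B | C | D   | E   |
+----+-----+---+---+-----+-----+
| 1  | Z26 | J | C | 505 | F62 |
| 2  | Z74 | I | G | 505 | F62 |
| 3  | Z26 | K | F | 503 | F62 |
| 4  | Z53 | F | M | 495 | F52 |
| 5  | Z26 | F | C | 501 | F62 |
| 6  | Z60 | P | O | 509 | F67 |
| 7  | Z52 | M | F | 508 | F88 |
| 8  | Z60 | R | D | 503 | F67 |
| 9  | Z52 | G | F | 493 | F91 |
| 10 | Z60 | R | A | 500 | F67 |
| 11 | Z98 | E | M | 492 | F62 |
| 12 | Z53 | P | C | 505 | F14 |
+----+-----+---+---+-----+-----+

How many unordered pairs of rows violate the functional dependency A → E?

A=Z26: all 3 rows agree on E — 0 pairs.
A=Z53: violating pairs (4,12) — 1 pair.
A=Z60: all 3 rows agree on E — 0 pairs.
A=Z52: violating pairs (7,9) — 1 pair.

2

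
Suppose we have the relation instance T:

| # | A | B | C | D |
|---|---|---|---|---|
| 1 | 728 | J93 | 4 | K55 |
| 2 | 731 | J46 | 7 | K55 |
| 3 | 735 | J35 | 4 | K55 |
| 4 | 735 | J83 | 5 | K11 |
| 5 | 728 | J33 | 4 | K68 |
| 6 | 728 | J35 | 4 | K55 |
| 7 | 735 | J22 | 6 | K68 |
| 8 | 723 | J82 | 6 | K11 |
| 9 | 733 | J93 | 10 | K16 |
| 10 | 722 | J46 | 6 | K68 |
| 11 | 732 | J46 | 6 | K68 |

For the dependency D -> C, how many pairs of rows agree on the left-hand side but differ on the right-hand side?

7

D=K55: violating pairs (1,2), (2,3), (2,6) — 3 pairs.
D=K11: violating pairs (4,8) — 1 pair.
D=K68: violating pairs (5,7), (5,10), (5,11) — 3 pairs.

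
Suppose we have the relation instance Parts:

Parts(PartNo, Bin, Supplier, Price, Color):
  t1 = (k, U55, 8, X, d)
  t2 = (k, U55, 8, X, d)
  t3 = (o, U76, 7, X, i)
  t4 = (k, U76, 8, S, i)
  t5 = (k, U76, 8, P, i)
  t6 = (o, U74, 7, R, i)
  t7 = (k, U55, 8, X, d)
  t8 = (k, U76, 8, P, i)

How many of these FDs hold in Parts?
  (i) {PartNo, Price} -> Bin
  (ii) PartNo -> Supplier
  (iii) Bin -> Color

3

(i) {PartNo, Price} -> Bin: every LHS value maps to a single RHS value — holds.
(ii) PartNo -> Supplier: every LHS value maps to a single RHS value — holds.
(iii) Bin -> Color: every LHS value maps to a single RHS value — holds.
3 of the 3 dependencies hold.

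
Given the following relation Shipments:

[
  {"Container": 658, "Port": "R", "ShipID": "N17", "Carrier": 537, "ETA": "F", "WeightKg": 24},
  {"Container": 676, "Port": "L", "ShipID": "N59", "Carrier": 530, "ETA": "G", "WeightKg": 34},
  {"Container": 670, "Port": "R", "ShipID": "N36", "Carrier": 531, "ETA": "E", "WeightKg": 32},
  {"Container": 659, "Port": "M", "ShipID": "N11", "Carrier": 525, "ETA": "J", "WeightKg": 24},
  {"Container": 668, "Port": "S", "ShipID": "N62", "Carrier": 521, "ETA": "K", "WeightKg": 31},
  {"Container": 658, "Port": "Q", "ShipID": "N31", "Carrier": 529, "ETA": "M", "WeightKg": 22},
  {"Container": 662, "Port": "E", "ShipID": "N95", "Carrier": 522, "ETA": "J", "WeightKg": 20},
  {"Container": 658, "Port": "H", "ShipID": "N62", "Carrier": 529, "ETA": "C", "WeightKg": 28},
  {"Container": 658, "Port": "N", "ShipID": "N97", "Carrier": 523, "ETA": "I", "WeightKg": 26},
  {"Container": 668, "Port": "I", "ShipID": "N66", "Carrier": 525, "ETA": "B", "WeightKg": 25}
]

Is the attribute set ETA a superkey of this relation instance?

Two distinct rows share ETA=J, so ETA does not determine every attribute — not a superkey.

No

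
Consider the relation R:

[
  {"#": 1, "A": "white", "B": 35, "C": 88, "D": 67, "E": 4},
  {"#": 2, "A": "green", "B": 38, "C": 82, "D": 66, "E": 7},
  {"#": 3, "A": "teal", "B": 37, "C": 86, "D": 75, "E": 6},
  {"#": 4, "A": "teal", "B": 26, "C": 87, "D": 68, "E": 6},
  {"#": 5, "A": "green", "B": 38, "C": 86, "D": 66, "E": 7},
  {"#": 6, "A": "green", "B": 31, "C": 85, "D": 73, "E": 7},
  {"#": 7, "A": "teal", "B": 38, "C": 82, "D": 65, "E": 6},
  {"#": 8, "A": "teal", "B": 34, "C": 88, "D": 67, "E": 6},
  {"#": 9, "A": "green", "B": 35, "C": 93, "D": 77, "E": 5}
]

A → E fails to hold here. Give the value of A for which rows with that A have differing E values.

green

A=white: row 1 → E = 4 ✓
A=green: rows 2, 5, 6, 9 → E takes values {7, 5} — violation
A=teal: rows 3, 4, 7, 8 → E = 6, 6, 6, 6 ✓
The only A value with inconsistent E is A=green.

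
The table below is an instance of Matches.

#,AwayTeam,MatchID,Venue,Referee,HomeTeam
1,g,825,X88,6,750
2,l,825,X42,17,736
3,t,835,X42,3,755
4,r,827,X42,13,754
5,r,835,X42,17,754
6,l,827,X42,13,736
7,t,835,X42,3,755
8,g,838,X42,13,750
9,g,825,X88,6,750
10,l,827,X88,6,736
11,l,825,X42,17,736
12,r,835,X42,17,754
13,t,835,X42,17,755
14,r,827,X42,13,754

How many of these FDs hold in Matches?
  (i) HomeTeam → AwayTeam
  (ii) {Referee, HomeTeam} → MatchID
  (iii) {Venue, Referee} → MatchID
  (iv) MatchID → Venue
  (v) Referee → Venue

3

(i) HomeTeam → AwayTeam: every LHS value maps to a single RHS value — holds.
(ii) {Referee, HomeTeam} → MatchID: every LHS value maps to a single RHS value — holds.
(iii) {Venue, Referee} → MatchID: (Venue=X88, Referee=6): rows 1, 9, 10 → MatchID takes values {825, 827} — violation; (Venue=X42, Referee=17): rows 2, 5, 11, 12, 13 → MatchID takes values {825, 835} — violation; (Venue=X42, Referee=13): rows 4, 6, 8, 14 → MatchID takes values {827, 838} — violation — fails.
(iv) MatchID → Venue: MatchID=825: rows 1, 2, 9, 11 → Venue takes values {X88, X42} — violation; MatchID=827: rows 4, 6, 10, 14 → Venue takes values {X42, X88} — violation — fails.
(v) Referee → Venue: every LHS value maps to a single RHS value — holds.
3 of the 5 dependencies hold.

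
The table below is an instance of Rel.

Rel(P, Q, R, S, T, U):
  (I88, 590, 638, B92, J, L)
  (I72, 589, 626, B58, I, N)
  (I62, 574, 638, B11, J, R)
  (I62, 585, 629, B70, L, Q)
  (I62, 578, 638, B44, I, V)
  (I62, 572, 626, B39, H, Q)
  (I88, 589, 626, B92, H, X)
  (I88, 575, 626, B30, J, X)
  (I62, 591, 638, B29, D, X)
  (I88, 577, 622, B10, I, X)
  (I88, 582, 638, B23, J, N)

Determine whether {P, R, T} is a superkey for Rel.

Two distinct rows share (P=I88, R=638, T=J), so {P, R, T} does not determine every attribute — not a superkey.

No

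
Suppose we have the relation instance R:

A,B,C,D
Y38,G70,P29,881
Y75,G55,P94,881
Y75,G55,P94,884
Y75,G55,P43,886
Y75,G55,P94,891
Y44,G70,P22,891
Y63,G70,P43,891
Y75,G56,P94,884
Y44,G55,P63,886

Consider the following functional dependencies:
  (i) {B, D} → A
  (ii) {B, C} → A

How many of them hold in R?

(i) {B, D} → A: (B=G55, D=886): 2 rows → A takes values {Y75, Y44} — violation; (B=G70, D=891): 2 rows → A takes values {Y44, Y63} — violation — fails.
(ii) {B, C} → A: every LHS value maps to a single RHS value — holds.
1 of the 2 dependencies holds.

1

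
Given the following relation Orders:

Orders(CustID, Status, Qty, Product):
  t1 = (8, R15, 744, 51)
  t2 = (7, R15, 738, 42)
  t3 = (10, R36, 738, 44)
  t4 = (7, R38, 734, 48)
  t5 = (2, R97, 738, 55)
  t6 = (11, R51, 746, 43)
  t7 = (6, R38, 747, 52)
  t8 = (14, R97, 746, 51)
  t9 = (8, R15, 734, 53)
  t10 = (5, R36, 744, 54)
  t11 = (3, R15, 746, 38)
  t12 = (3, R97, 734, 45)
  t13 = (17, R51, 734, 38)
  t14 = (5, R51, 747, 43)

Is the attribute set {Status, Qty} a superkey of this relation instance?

Yes

All 14 rows have distinct {Status, Qty} values, so {Status, Qty} → (all attributes) holds and {Status, Qty} is a superkey.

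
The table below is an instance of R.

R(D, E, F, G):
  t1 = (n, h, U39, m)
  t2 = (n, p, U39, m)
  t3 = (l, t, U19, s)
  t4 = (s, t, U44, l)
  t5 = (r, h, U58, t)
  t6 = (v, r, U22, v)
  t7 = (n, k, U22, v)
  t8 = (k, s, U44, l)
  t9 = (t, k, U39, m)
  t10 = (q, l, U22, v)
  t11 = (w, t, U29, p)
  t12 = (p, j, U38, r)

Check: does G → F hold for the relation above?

Yes

G=m: rows 1, 2, 9 → F = U39, U39, U39 ✓
G=s: row 3 → F = U19 ✓
G=l: rows 4, 8 → F = U44, U44 ✓
G=t: row 5 → F = U58 ✓
G=v: rows 6, 7, 10 → F = U22, U22, U22 ✓
G=p: row 11 → F = U29 ✓
G=r: row 12 → F = U38 ✓
Every G value is associated with a single F value, so G → F holds.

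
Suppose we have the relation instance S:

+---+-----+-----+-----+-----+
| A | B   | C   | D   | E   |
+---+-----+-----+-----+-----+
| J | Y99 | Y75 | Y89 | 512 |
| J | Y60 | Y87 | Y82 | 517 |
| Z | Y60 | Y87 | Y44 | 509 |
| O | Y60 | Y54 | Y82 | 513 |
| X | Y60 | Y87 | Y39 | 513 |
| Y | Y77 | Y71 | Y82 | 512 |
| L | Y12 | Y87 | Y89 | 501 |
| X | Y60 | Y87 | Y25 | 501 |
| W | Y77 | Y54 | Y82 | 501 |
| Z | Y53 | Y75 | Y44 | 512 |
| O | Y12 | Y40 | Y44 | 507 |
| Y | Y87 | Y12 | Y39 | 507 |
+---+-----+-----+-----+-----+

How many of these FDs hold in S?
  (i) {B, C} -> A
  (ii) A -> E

(i) {B, C} -> A: (B=Y60, C=Y87): 4 rows → A takes values {J, Z, X} — violation — fails.
(ii) A -> E: A=J: 2 rows → E takes values {512, 517} — violation; A=Z: 2 rows → E takes values {509, 512} — violation; A=O: 2 rows → E takes values {513, 507} — violation; A=X: 2 rows → E takes values {513, 501} — violation; A=Y: 2 rows → E takes values {512, 507} — violation — fails.
None of the 2 dependencies hold.

0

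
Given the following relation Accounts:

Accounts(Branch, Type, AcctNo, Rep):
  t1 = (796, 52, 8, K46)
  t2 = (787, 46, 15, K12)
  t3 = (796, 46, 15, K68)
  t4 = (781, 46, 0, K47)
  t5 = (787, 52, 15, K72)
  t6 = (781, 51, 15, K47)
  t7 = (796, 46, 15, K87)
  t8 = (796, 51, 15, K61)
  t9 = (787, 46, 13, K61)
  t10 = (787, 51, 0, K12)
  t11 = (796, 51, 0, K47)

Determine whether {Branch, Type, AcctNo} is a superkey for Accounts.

No

Rows 3 and 7 have the same {Branch, Type, AcctNo} value (Branch=796, Type=46, AcctNo=15) but are distinct tuples, so {Branch, Type, AcctNo} does not determine every attribute — not a superkey.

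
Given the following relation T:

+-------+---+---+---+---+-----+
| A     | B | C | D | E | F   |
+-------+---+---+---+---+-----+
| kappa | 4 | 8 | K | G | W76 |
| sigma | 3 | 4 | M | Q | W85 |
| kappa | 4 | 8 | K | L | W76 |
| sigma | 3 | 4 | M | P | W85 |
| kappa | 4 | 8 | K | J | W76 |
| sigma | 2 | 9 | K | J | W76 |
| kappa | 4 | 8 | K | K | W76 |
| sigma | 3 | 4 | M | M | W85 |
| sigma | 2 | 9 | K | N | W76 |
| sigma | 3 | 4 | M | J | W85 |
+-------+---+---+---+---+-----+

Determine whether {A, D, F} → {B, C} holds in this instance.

(A=kappa, D=K, F=W76): 4 rows → {B,C} = (4, 8), (4, 8), (4, 8), (4, 8) ✓
(A=sigma, D=M, F=W85): 4 rows → {B,C} = (3, 4), (3, 4), (3, 4), (3, 4) ✓
(A=sigma, D=K, F=W76): 2 rows → {B,C} = (2, 9), (2, 9) ✓
Every {A, D, F} value is associated with a single {B, C} value, so {A, D, F} → {B, C} holds.

Yes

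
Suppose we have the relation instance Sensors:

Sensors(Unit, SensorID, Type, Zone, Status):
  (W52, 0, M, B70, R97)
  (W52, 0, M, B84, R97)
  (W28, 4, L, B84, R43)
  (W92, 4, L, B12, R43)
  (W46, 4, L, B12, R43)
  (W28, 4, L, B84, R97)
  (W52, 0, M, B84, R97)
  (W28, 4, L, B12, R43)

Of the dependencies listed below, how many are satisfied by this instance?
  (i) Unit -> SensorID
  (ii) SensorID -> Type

2

(i) Unit -> SensorID: every LHS value maps to a single RHS value — holds.
(ii) SensorID -> Type: every LHS value maps to a single RHS value — holds.
2 of the 2 dependencies hold.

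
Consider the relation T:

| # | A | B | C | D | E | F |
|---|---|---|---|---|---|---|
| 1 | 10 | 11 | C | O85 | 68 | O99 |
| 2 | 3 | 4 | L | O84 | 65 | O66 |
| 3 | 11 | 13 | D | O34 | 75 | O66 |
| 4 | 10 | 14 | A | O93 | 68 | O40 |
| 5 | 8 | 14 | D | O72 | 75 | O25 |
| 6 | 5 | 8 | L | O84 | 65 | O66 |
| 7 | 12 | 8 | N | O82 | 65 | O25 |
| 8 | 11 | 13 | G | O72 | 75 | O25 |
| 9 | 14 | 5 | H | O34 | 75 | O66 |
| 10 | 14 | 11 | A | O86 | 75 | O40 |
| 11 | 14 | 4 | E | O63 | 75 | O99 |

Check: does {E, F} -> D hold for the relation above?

Yes

(E=68, F=O99): row 1 → D = O85 ✓
(E=65, F=O66): rows 2, 6 → D = O84, O84 ✓
(E=75, F=O66): rows 3, 9 → D = O34, O34 ✓
(E=68, F=O40): row 4 → D = O93 ✓
(E=75, F=O25): rows 5, 8 → D = O72, O72 ✓
(E=65, F=O25): row 7 → D = O82 ✓
(E=75, F=O40): row 10 → D = O86 ✓
(E=75, F=O99): row 11 → D = O63 ✓
Every {E, F} value is associated with a single D value, so {E, F} -> D holds.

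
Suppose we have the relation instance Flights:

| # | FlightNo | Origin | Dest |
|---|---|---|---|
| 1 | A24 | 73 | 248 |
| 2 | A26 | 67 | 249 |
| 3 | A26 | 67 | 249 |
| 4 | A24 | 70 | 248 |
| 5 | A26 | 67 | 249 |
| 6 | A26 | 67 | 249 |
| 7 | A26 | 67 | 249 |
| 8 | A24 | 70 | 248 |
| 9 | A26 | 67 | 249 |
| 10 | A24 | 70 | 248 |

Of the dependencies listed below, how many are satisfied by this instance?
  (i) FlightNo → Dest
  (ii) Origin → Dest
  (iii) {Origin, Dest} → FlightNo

3

(i) FlightNo → Dest: every LHS value maps to a single RHS value — holds.
(ii) Origin → Dest: every LHS value maps to a single RHS value — holds.
(iii) {Origin, Dest} → FlightNo: every LHS value maps to a single RHS value — holds.
3 of the 3 dependencies hold.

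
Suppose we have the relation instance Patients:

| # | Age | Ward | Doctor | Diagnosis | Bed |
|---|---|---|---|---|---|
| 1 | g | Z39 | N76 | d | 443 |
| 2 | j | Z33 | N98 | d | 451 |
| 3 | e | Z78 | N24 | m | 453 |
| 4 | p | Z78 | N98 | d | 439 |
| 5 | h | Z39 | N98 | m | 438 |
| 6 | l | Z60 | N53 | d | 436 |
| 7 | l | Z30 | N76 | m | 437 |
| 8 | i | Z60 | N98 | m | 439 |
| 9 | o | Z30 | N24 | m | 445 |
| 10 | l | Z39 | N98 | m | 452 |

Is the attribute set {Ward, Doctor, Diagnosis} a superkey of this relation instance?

No

Rows 5 and 10 have the same {Ward, Doctor, Diagnosis} value (Ward=Z39, Doctor=N98, Diagnosis=m) but are distinct tuples, so {Ward, Doctor, Diagnosis} does not determine every attribute — not a superkey.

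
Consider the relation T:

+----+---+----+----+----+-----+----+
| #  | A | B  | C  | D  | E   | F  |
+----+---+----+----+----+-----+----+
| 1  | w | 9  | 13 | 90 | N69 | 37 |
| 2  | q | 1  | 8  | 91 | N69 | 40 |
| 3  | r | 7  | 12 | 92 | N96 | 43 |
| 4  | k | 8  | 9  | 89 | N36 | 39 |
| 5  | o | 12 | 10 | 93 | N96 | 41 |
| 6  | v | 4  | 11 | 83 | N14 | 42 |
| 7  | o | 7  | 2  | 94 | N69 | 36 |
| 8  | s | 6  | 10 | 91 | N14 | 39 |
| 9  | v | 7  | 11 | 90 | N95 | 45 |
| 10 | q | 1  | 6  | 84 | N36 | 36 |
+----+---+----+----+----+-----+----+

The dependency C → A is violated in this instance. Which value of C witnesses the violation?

C=13: row 1 → A = w ✓
C=8: row 2 → A = q ✓
C=12: row 3 → A = r ✓
C=9: row 4 → A = k ✓
C=10: rows 5, 8 → A takes values {o, s} — violation
C=11: rows 6, 9 → A = v, v ✓
C=2: row 7 → A = o ✓
C=6: row 10 → A = q ✓
The only C value with inconsistent A is C=10.

10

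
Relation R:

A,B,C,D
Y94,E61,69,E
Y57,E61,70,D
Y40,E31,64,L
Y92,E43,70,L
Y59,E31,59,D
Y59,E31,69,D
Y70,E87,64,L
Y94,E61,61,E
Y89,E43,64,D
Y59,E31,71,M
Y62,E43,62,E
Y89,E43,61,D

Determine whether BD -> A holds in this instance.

Yes

(B=E61, D=E): 2 rows → A = Y94, Y94 ✓
(B=E61, D=D): 1 row → A = Y57 ✓
(B=E31, D=L): 1 row → A = Y40 ✓
(B=E43, D=L): 1 row → A = Y92 ✓
(B=E31, D=D): 2 rows → A = Y59, Y59 ✓
(B=E87, D=L): 1 row → A = Y70 ✓
(B=E43, D=D): 2 rows → A = Y89, Y89 ✓
(B=E31, D=M): 1 row → A = Y59 ✓
(B=E43, D=E): 1 row → A = Y62 ✓
Every BD value is associated with a single A value, so BD -> A holds.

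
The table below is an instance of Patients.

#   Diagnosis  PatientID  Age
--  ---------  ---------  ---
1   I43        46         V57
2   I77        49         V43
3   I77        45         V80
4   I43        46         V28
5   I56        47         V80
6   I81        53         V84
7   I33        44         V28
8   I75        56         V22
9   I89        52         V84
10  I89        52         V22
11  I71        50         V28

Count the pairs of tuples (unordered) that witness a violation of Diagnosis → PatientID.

1

Diagnosis=I43: all 2 rows agree on PatientID — 0 pairs.
Diagnosis=I77: violating pairs (2,3) — 1 pair.
Diagnosis=I89: all 2 rows agree on PatientID — 0 pairs.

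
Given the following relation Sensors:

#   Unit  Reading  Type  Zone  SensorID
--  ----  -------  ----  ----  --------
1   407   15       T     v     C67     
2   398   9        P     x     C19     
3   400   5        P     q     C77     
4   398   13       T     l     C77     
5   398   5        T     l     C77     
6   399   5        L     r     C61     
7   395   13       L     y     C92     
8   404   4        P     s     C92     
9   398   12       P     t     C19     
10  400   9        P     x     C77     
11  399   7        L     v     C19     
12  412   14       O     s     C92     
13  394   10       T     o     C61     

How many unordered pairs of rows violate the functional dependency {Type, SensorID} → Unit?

0

(Type=P, SensorID=C19): all 2 rows agree on Unit — 0 pairs.
(Type=P, SensorID=C77): all 2 rows agree on Unit — 0 pairs.
(Type=T, SensorID=C77): all 2 rows agree on Unit — 0 pairs.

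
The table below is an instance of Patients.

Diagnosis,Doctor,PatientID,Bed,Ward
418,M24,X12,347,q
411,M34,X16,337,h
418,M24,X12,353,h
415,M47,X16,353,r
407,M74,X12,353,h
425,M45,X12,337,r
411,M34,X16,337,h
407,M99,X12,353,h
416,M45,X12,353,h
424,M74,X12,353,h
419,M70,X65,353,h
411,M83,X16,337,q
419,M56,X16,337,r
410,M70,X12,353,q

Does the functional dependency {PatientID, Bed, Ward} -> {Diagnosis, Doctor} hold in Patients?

No

(PatientID=X12, Bed=347, Ward=q): 1 row → {Diagnosis,Doctor} = (418, M24) ✓
(PatientID=X16, Bed=337, Ward=h): 2 rows → {Diagnosis,Doctor} = (411, M34), (411, M34) ✓
(PatientID=X12, Bed=353, Ward=h): 5 rows → {Diagnosis,Doctor} takes values {(418, M24), (407, M74), (407, M99), (416, M45), (424, M74)} — violation
(PatientID=X16, Bed=353, Ward=r): 1 row → {Diagnosis,Doctor} = (415, M47) ✓
(PatientID=X12, Bed=337, Ward=r): 1 row → {Diagnosis,Doctor} = (425, M45) ✓
(PatientID=X65, Bed=353, Ward=h): 1 row → {Diagnosis,Doctor} = (419, M70) ✓
(PatientID=X16, Bed=337, Ward=q): 1 row → {Diagnosis,Doctor} = (411, M83) ✓
(PatientID=X16, Bed=337, Ward=r): 1 row → {Diagnosis,Doctor} = (419, M56) ✓
(PatientID=X12, Bed=353, Ward=q): 1 row → {Diagnosis,Doctor} = (410, M70) ✓
Two rows agree on {PatientID, Bed, Ward} but differ on {Diagnosis, Doctor}, so {PatientID, Bed, Ward} -> {Diagnosis, Doctor} does not hold.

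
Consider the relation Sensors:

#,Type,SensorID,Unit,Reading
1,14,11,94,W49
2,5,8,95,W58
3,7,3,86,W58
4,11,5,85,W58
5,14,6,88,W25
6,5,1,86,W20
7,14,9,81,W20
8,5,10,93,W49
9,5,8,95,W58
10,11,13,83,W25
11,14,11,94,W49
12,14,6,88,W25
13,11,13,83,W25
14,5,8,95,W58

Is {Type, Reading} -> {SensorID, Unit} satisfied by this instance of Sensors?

Yes

(Type=14, Reading=W49): rows 1, 11 → {SensorID,Unit} = (11, 94), (11, 94) ✓
(Type=5, Reading=W58): rows 2, 9, 14 → {SensorID,Unit} = (8, 95), (8, 95), (8, 95) ✓
(Type=7, Reading=W58): row 3 → {SensorID,Unit} = (3, 86) ✓
(Type=11, Reading=W58): row 4 → {SensorID,Unit} = (5, 85) ✓
(Type=14, Reading=W25): rows 5, 12 → {SensorID,Unit} = (6, 88), (6, 88) ✓
(Type=5, Reading=W20): row 6 → {SensorID,Unit} = (1, 86) ✓
(Type=14, Reading=W20): row 7 → {SensorID,Unit} = (9, 81) ✓
(Type=5, Reading=W49): row 8 → {SensorID,Unit} = (10, 93) ✓
(Type=11, Reading=W25): rows 10, 13 → {SensorID,Unit} = (13, 83), (13, 83) ✓
Every {Type, Reading} value is associated with a single {SensorID, Unit} value, so {Type, Reading} -> {SensorID, Unit} holds.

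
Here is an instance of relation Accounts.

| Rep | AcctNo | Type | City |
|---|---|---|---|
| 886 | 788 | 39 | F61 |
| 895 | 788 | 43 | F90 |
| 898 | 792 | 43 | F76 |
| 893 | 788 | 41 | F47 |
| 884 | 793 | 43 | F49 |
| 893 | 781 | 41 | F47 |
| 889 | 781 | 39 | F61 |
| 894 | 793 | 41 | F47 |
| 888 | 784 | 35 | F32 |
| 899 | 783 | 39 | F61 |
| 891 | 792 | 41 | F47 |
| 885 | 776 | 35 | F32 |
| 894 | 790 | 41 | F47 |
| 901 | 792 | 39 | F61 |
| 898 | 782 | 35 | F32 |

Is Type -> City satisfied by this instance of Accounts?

Type=39: 4 rows → City = F61, F61, F61, F61 ✓
Type=43: 3 rows → City takes values {F90, F76, F49} — violation
Type=41: 5 rows → City = F47, F47, F47, F47, F47 ✓
Type=35: 3 rows → City = F32, F32, F32 ✓
Two rows agree on Type but differ on City, so Type -> City does not hold.

No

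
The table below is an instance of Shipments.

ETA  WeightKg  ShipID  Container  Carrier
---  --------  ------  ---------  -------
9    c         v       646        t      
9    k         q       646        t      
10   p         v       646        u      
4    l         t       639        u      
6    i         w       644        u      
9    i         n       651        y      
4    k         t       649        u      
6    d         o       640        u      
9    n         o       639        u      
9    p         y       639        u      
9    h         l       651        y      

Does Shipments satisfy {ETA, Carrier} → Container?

No

(ETA=9, Carrier=t): 2 rows → Container = 646, 646 ✓
(ETA=10, Carrier=u): 1 row → Container = 646 ✓
(ETA=4, Carrier=u): 2 rows → Container takes values {639, 649} — violation
(ETA=6, Carrier=u): 2 rows → Container takes values {644, 640} — violation
(ETA=9, Carrier=y): 2 rows → Container = 651, 651 ✓
(ETA=9, Carrier=u): 2 rows → Container = 639, 639 ✓
Two rows agree on {ETA, Carrier} but differ on Container, so {ETA, Carrier} → Container does not hold.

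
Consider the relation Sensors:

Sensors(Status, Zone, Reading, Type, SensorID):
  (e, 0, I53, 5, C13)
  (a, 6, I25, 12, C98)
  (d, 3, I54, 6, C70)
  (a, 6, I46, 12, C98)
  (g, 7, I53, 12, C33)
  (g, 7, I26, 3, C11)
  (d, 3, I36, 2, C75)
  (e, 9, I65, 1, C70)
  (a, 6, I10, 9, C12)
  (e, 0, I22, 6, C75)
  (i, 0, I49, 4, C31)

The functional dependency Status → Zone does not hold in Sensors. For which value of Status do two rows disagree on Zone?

Status=e: 3 rows → Zone takes values {0, 9} — violation
Status=a: 3 rows → Zone = 6, 6, 6 ✓
Status=d: 2 rows → Zone = 3, 3 ✓
Status=g: 2 rows → Zone = 7, 7 ✓
Status=i: 1 row → Zone = 0 ✓
The only Status value with inconsistent Zone is Status=e.

e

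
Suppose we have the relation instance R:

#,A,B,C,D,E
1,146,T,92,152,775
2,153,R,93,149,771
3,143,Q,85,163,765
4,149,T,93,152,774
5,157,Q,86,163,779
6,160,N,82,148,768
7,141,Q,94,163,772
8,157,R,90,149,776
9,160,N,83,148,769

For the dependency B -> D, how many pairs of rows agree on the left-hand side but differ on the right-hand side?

0

B=T: all 2 rows agree on D — 0 pairs.
B=R: all 2 rows agree on D — 0 pairs.
B=Q: all 3 rows agree on D — 0 pairs.
B=N: all 2 rows agree on D — 0 pairs.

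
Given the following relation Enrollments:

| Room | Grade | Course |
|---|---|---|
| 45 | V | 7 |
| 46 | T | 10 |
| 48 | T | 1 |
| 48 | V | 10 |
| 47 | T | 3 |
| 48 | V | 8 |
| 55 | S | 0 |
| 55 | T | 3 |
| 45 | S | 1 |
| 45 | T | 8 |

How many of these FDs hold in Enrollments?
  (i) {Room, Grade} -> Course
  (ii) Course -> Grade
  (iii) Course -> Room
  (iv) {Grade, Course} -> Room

0

(i) {Room, Grade} -> Course: (Room=48, Grade=V): 2 rows → Course takes values {10, 8} — violation — fails.
(ii) Course -> Grade: Course=10: 2 rows → Grade takes values {T, V} — violation; Course=1: 2 rows → Grade takes values {T, S} — violation; Course=8: 2 rows → Grade takes values {V, T} — violation — fails.
(iii) Course -> Room: Course=10: 2 rows → Room takes values {46, 48} — violation; Course=1: 2 rows → Room takes values {48, 45} — violation; Course=3: 2 rows → Room takes values {47, 55} — violation; Course=8: 2 rows → Room takes values {48, 45} — violation — fails.
(iv) {Grade, Course} -> Room: (Grade=T, Course=3): 2 rows → Room takes values {47, 55} — violation — fails.
None of the 4 dependencies hold.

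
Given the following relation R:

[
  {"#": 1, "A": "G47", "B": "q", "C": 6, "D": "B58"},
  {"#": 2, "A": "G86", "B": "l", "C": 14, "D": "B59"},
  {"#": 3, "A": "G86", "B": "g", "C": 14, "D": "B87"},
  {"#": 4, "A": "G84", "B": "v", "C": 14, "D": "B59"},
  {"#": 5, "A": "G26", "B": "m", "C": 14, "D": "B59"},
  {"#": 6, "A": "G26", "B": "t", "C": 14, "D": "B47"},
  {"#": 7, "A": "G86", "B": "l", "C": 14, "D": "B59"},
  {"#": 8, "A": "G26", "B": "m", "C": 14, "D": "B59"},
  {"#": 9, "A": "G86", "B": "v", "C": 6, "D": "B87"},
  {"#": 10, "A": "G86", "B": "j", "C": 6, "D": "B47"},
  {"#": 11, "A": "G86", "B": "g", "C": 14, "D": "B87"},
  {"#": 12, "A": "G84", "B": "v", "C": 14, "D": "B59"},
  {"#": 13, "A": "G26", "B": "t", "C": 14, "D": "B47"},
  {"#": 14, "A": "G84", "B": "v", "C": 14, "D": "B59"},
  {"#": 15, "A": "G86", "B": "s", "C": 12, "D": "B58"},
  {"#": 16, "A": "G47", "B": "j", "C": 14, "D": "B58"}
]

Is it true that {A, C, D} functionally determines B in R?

(A=G47, C=6, D=B58): row 1 → B = q ✓
(A=G86, C=14, D=B59): rows 2, 7 → B = l, l ✓
(A=G86, C=14, D=B87): rows 3, 11 → B = g, g ✓
(A=G84, C=14, D=B59): rows 4, 12, 14 → B = v, v, v ✓
(A=G26, C=14, D=B59): rows 5, 8 → B = m, m ✓
(A=G26, C=14, D=B47): rows 6, 13 → B = t, t ✓
(A=G86, C=6, D=B87): row 9 → B = v ✓
(A=G86, C=6, D=B47): row 10 → B = j ✓
(A=G86, C=12, D=B58): row 15 → B = s ✓
(A=G47, C=14, D=B58): row 16 → B = j ✓
Every {A, C, D} value is associated with a single B value, so {A, C, D} → B holds.

Yes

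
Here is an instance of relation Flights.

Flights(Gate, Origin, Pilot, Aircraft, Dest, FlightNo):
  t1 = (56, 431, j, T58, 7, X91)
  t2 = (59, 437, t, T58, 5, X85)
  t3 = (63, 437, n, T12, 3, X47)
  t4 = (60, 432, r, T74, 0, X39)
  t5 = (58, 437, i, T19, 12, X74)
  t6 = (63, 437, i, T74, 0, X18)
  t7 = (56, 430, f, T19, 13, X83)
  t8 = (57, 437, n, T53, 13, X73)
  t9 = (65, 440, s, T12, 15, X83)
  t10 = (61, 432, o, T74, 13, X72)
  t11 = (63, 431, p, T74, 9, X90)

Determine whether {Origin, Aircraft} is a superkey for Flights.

Rows 4 and 10 have the same {Origin, Aircraft} value (Origin=432, Aircraft=T74) but are distinct tuples, so {Origin, Aircraft} does not determine every attribute — not a superkey.

No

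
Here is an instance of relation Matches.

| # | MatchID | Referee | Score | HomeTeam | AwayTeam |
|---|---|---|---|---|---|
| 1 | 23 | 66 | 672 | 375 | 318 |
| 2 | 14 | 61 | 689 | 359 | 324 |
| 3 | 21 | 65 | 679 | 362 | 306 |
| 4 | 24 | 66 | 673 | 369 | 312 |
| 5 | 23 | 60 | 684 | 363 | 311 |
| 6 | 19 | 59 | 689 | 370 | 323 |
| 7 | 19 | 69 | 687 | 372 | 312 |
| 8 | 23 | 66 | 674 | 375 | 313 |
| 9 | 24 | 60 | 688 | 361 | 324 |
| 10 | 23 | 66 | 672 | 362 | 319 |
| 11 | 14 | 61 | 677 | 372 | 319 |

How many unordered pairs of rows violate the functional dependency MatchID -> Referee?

5

MatchID=23: violating pairs (1,5), (5,8), (5,10) — 3 pairs.
MatchID=14: all 2 rows agree on Referee — 0 pairs.
MatchID=24: violating pairs (4,9) — 1 pair.
MatchID=19: violating pairs (6,7) — 1 pair.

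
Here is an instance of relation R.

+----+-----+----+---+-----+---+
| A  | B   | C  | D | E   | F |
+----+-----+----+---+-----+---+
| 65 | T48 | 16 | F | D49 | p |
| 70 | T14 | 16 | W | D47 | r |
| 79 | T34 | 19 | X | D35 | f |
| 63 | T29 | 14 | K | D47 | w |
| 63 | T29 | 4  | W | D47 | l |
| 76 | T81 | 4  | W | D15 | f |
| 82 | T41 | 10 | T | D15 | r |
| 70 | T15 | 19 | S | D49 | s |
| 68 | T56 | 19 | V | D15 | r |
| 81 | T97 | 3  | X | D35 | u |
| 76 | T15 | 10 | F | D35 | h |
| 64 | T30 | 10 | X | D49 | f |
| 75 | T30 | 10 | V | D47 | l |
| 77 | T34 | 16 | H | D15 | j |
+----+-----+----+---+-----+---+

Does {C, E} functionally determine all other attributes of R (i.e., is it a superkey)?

All 14 rows have distinct {C, E} values, so {C, E} → (all attributes) holds and {C, E} is a superkey.

Yes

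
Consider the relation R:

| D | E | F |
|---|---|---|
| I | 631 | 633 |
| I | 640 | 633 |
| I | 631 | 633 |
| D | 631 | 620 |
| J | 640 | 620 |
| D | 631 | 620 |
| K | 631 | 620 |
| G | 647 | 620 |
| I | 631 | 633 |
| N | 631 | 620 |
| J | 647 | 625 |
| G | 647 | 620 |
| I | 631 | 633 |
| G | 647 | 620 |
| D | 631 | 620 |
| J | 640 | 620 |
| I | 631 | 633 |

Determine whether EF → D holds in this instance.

No

(E=631, F=633): 5 rows → D = I, I, I, I, I ✓
(E=640, F=633): 1 row → D = I ✓
(E=631, F=620): 5 rows → D takes values {D, K, N} — violation
(E=640, F=620): 2 rows → D = J, J ✓
(E=647, F=620): 3 rows → D = G, G, G ✓
(E=647, F=625): 1 row → D = J ✓
Two rows agree on EF but differ on D, so EF → D does not hold.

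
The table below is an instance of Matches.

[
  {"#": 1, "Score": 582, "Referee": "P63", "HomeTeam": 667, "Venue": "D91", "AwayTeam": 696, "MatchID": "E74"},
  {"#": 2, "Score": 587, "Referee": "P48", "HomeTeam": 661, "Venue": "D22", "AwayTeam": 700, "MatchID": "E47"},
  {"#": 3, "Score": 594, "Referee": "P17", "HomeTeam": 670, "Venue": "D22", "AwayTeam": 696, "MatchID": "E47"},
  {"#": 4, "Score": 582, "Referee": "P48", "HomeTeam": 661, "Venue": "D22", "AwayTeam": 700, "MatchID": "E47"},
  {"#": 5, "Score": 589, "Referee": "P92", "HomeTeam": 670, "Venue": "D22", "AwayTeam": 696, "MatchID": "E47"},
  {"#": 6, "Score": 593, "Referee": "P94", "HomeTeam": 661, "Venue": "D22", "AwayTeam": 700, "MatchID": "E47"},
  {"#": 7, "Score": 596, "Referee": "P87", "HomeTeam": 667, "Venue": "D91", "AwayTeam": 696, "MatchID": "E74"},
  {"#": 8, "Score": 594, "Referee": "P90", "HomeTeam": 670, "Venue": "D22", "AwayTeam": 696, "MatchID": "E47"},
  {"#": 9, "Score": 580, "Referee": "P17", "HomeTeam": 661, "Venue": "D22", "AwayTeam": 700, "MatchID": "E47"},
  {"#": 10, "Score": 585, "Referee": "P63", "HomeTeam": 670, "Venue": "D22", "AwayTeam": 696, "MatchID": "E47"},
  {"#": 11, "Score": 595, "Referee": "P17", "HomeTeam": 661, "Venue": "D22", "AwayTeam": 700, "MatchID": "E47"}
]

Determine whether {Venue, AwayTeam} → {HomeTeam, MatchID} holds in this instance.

Yes

(Venue=D91, AwayTeam=696): rows 1, 7 → {HomeTeam,MatchID} = (667, E74), (667, E74) ✓
(Venue=D22, AwayTeam=700): rows 2, 4, 6, 9, 11 → {HomeTeam,MatchID} = (661, E47), (661, E47), (661, E47), (661, E47), (661, E47) ✓
(Venue=D22, AwayTeam=696): rows 3, 5, 8, 10 → {HomeTeam,MatchID} = (670, E47), (670, E47), (670, E47), (670, E47) ✓
Every {Venue, AwayTeam} value is associated with a single {HomeTeam, MatchID} value, so {Venue, AwayTeam} → {HomeTeam, MatchID} holds.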